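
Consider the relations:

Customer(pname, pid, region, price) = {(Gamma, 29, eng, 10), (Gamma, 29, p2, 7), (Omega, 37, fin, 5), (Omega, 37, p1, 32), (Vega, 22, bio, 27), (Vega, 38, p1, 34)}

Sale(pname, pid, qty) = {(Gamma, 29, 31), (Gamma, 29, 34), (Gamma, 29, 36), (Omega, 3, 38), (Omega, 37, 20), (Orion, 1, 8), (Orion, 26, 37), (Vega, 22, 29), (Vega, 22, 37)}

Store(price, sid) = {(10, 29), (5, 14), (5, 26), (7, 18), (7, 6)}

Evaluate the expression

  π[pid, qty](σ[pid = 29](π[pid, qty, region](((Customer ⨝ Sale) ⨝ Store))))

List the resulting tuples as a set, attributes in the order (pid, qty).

{(29, 31), (29, 34), (29, 36)}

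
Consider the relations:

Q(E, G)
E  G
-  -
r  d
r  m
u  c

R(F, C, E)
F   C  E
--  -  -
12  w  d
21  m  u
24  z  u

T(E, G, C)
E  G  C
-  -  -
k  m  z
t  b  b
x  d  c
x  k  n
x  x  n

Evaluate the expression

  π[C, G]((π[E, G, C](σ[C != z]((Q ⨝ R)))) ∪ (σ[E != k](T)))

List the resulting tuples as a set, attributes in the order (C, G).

{(b, b), (c, d), (m, c), (n, k), (n, x)}

Joining Q and R on E yields {(u, c, 21, m), (u, c, 24, z)}.
σ[C != z]: keep tuples satisfying C != z → {(u, c, 21, m)}
Projecting to E, G, C: {(u, c, m)}
σ[E != k]: keep tuples satisfying E != k → {(t, b, b), (x, d, c), (x, k, n), (x, x, n)}
Set union of the two operands is {(t, b, b), (u, c, m), (x, d, c), (x, k, n), (x, x, n)}.
Projecting to C, G: {(b, b), (c, d), (m, c), (n, k), (n, x)}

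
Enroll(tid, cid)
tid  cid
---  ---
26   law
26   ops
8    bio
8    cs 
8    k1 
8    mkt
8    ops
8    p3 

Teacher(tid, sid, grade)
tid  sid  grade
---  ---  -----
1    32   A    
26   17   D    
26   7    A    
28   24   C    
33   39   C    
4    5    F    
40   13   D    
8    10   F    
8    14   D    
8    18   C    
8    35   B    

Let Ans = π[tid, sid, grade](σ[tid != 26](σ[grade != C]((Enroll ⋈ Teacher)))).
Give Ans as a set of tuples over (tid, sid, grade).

Natural join on tid: {(26, law, 17, D), (26, law, 7, A), (26, ops, 17, D), (26, ops, 7, A), (8, bio, 10, F), (8, bio, 14, D), (8, bio, 18, C), (8, bio, 35, B), (8, cs, 10, F), (8, cs, 14, D), (8, cs, 18, C), (8, cs, 35, B), (8, k1, 10, F), (8, k1, 14, D), (8, k1, 18, C), (8, k1, 35, B), (8, mkt, 10, F), (8, mkt, 14, D), (8, mkt, 18, C), (8, mkt, 35, B), (8, ops, 10, F), (8, ops, 14, D), (8, ops, 18, C), (8, ops, 35, B), (8, p3, 10, F), (8, p3, 14, D), (8, p3, 18, C), (8, p3, 35, B)}
Selection grade != C: {(26, law, 17, D), (26, law, 7, A), (26, ops, 17, D), (26, ops, 7, A), (8, bio, 10, F), (8, bio, 14, D), (8, bio, 35, B), (8, cs, 10, F), (8, cs, 14, D), (8, cs, 35, B), (8, k1, 10, F), (8, k1, 14, D), (8, k1, 35, B), (8, mkt, 10, F), (8, mkt, 14, D), (8, mkt, 35, B), (8, ops, 10, F), (8, ops, 14, D), (8, ops, 35, B), (8, p3, 10, F), (8, p3, 14, D), (8, p3, 35, B)}
Selection tid != 26: {(8, bio, 10, F), (8, bio, 14, D), (8, bio, 35, B), (8, cs, 10, F), (8, cs, 14, D), (8, cs, 35, B), (8, k1, 10, F), (8, k1, 14, D), (8, k1, 35, B), (8, mkt, 10, F), (8, mkt, 14, D), (8, mkt, 35, B), (8, ops, 10, F), (8, ops, 14, D), (8, ops, 35, B), (8, p3, 10, F), (8, p3, 14, D), (8, p3, 35, B)}
Keep only column(s) tid, sid, grade (15 duplicate(s) eliminated): {(8, 10, F), (8, 14, D), (8, 35, B)}

{(8, 10, F), (8, 14, D), (8, 35, B)}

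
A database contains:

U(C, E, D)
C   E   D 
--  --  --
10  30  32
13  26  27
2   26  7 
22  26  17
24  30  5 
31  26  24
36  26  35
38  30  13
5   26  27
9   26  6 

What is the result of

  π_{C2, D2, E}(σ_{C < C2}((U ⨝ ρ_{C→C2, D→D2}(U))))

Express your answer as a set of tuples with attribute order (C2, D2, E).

{(13, 27, 26), (22, 17, 26), (24, 5, 30), (31, 24, 26), (36, 35, 26), (38, 13, 30), (5, 27, 26), (9, 6, 26)}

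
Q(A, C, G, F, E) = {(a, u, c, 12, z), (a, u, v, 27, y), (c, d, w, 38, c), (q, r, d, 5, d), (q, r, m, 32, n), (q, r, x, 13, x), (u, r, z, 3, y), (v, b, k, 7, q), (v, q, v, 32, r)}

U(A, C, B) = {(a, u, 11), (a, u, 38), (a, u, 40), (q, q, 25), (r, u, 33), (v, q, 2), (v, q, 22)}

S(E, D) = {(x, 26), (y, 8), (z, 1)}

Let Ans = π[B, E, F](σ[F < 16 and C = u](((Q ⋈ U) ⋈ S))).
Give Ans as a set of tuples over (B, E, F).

{(11, z, 12), (38, z, 12), (40, z, 12)}

Natural join on A, C: {(a, u, c, 12, z, 11), (a, u, c, 12, z, 38), (a, u, c, 12, z, 40), (a, u, v, 27, y, 11), (a, u, v, 27, y, 38), (a, u, v, 27, y, 40), (v, q, v, 32, r, 2), (v, q, v, 32, r, 22)}
Natural join on E: {(a, u, c, 12, z, 11, 1), (a, u, c, 12, z, 38, 1), (a, u, c, 12, z, 40, 1), (a, u, v, 27, y, 11, 8), (a, u, v, 27, y, 38, 8), (a, u, v, 27, y, 40, 8)}
Apply σ_{F < 16 and C = u}; surviving tuples: {(a, u, c, 12, z, 11, 1), (a, u, c, 12, z, 38, 1), (a, u, c, 12, z, 40, 1)}
π_{B, E, F} gives {(11, z, 12), (38, z, 12), (40, z, 12)}.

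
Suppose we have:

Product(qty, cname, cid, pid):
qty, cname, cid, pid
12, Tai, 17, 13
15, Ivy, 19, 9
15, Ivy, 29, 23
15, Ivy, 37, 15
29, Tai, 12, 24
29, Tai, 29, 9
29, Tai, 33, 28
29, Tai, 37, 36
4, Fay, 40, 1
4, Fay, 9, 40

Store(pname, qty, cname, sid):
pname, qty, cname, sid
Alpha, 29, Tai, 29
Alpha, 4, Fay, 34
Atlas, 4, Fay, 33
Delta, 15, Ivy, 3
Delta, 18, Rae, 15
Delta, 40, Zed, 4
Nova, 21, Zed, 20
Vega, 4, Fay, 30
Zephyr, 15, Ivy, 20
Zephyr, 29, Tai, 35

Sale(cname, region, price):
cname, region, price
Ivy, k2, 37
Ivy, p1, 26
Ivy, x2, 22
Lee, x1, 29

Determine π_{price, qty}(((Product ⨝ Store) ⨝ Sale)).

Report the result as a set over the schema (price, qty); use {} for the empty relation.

{(22, 15), (26, 15), (37, 15)}

Product ⋈ Store (natural join on qty, cname): {(15, Ivy, 19, 9, Delta, 3), (15, Ivy, 19, 9, Zephyr, 20), (15, Ivy, 29, 23, Delta, 3), (15, Ivy, 29, 23, Zephyr, 20), (15, Ivy, 37, 15, Delta, 3), (15, Ivy, 37, 15, Zephyr, 20), (29, Tai, 12, 24, Alpha, 29), (29, Tai, 12, 24, Zephyr, 35), (29, Tai, 29, 9, Alpha, 29), (29, Tai, 29, 9, Zephyr, 35), (29, Tai, 33, 28, Alpha, 29), (29, Tai, 33, 28, Zephyr, 35), (29, Tai, 37, 36, Alpha, 29), (29, Tai, 37, 36, Zephyr, 35), (4, Fay, 40, 1, Alpha, 34), (4, Fay, 40, 1, Atlas, 33), (4, Fay, 40, 1, Vega, 30), (4, Fay, 9, 40, Alpha, 34), (4, Fay, 9, 40, Atlas, 33), (4, Fay, 9, 40, Vega, 30)}
(Product ⨝ Store) ⋈ Sale (natural join on cname): {(15, Ivy, 19, 9, Delta, 3, k2, 37), (15, Ivy, 19, 9, Delta, 3, p1, 26), (15, Ivy, 19, 9, Delta, 3, x2, 22), (15, Ivy, 19, 9, Zephyr, 20, k2, 37), (15, Ivy, 19, 9, Zephyr, 20, p1, 26), (15, Ivy, 19, 9, Zephyr, 20, x2, 22), (15, Ivy, 29, 23, Delta, 3, k2, 37), (15, Ivy, 29, 23, Delta, 3, p1, 26), (15, Ivy, 29, 23, Delta, 3, x2, 22), (15, Ivy, 29, 23, Zephyr, 20, k2, 37), (15, Ivy, 29, 23, Zephyr, 20, p1, 26), (15, Ivy, 29, 23, Zephyr, 20, x2, 22), (15, Ivy, 37, 15, Delta, 3, k2, 37), (15, Ivy, 37, 15, Delta, 3, p1, 26), (15, Ivy, 37, 15, Delta, 3, x2, 22), (15, Ivy, 37, 15, Zephyr, 20, k2, 37), (15, Ivy, 37, 15, Zephyr, 20, p1, 26), (15, Ivy, 37, 15, Zephyr, 20, x2, 22)}
π_{price, qty} gives {(22, 15), (26, 15), (37, 15)} (15 duplicate(s) eliminated).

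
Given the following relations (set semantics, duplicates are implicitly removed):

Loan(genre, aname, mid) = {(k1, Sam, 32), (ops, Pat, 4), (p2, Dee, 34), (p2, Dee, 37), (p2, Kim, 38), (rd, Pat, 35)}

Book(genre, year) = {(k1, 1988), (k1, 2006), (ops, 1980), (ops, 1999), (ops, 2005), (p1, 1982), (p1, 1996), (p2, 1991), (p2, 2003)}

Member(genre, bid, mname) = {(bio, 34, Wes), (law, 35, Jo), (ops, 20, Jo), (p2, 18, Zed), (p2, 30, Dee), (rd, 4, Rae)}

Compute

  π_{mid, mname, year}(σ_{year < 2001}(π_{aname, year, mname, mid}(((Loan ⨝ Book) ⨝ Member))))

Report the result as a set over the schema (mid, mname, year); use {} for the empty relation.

Joining Loan and Book on genre yields {(k1, Sam, 32, 1988), (k1, Sam, 32, 2006), (ops, Pat, 4, 1980), (ops, Pat, 4, 1999), (ops, Pat, 4, 2005), (p2, Dee, 34, 1991), (p2, Dee, 34, 2003), (p2, Dee, 37, 1991), (p2, Dee, 37, 2003), (p2, Kim, 38, 1991), (p2, Kim, 38, 2003)}.
Joining (Loan ⨝ Book) and Member on genre yields {(ops, Pat, 4, 1980, 20, Jo), (ops, Pat, 4, 1999, 20, Jo), (ops, Pat, 4, 2005, 20, Jo), (p2, Dee, 34, 1991, 18, Zed), (p2, Dee, 34, 1991, 30, Dee), (p2, Dee, 34, 2003, 18, Zed), (p2, Dee, 34, 2003, 30, Dee), (p2, Dee, 37, 1991, 18, Zed), (p2, Dee, 37, 1991, 30, Dee), (p2, Dee, 37, 2003, 18, Zed), (p2, Dee, 37, 2003, 30, Dee), (p2, Kim, 38, 1991, 18, Zed), (p2, Kim, 38, 1991, 30, Dee), (p2, Kim, 38, 2003, 18, Zed), (p2, Kim, 38, 2003, 30, Dee)}.
π_{aname, year, mname, mid} gives {(Dee, 1991, Dee, 34), (Dee, 1991, Dee, 37), (Dee, 1991, Zed, 34), (Dee, 1991, Zed, 37), (Dee, 2003, Dee, 34), (Dee, 2003, Dee, 37), (Dee, 2003, Zed, 34), (Dee, 2003, Zed, 37), (Kim, 1991, Dee, 38), (Kim, 1991, Zed, 38), (Kim, 2003, Dee, 38), (Kim, 2003, Zed, 38), (Pat, 1980, Jo, 4), (Pat, 1999, Jo, 4), (Pat, 2005, Jo, 4)}.
Apply σ_{year < 2001}; surviving tuples: {(Dee, 1991, Dee, 34), (Dee, 1991, Dee, 37), (Dee, 1991, Zed, 34), (Dee, 1991, Zed, 37), (Kim, 1991, Dee, 38), (Kim, 1991, Zed, 38), (Pat, 1980, Jo, 4), (Pat, 1999, Jo, 4)}
π_{mid, mname, year} gives {(34, Dee, 1991), (34, Zed, 1991), (37, Dee, 1991), (37, Zed, 1991), (38, Dee, 1991), (38, Zed, 1991), (4, Jo, 1980), (4, Jo, 1999)}.

{(34, Dee, 1991), (34, Zed, 1991), (37, Dee, 1991), (37, Zed, 1991), (38, Dee, 1991), (38, Zed, 1991), (4, Jo, 1980), (4, Jo, 1999)}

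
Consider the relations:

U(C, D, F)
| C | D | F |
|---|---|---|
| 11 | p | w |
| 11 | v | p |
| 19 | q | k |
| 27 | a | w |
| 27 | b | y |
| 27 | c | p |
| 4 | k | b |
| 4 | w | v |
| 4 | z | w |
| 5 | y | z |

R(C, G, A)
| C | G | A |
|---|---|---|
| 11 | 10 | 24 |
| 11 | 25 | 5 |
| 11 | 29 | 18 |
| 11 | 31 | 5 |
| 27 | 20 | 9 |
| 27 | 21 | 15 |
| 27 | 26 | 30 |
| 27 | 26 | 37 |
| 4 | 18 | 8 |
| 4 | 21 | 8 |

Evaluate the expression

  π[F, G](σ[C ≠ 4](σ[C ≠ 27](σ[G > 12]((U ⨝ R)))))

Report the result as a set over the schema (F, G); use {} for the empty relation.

{(p, 25), (p, 29), (p, 31), (w, 25), (w, 29), (w, 31)}

Natural join on C: {(11, p, w, 10, 24), (11, p, w, 25, 5), (11, p, w, 29, 18), (11, p, w, 31, 5), (11, v, p, 10, 24), (11, v, p, 25, 5), (11, v, p, 29, 18), (11, v, p, 31, 5), (27, a, w, 20, 9), (27, a, w, 21, 15), (27, a, w, 26, 30), (27, a, w, 26, 37), (27, b, y, 20, 9), (27, b, y, 21, 15), (27, b, y, 26, 30), (27, b, y, 26, 37), (27, c, p, 20, 9), (27, c, p, 21, 15), (27, c, p, 26, 30), (27, c, p, 26, 37), (4, k, b, 18, 8), (4, k, b, 21, 8), (4, w, v, 18, 8), (4, w, v, 21, 8), (4, z, w, 18, 8), (4, z, w, 21, 8)}
Selection G > 12: {(11, p, w, 25, 5), (11, p, w, 29, 18), (11, p, w, 31, 5), (11, v, p, 25, 5), (11, v, p, 29, 18), (11, v, p, 31, 5), (27, a, w, 20, 9), (27, a, w, 21, 15), (27, a, w, 26, 30), (27, a, w, 26, 37), (27, b, y, 20, 9), (27, b, y, 21, 15), (27, b, y, 26, 30), (27, b, y, 26, 37), (27, c, p, 20, 9), (27, c, p, 21, 15), (27, c, p, 26, 30), (27, c, p, 26, 37), (4, k, b, 18, 8), (4, k, b, 21, 8), (4, w, v, 18, 8), (4, w, v, 21, 8), (4, z, w, 18, 8), (4, z, w, 21, 8)}
Selection C ≠ 27: {(11, p, w, 25, 5), (11, p, w, 29, 18), (11, p, w, 31, 5), (11, v, p, 25, 5), (11, v, p, 29, 18), (11, v, p, 31, 5), (4, k, b, 18, 8), (4, k, b, 21, 8), (4, w, v, 18, 8), (4, w, v, 21, 8), (4, z, w, 18, 8), (4, z, w, 21, 8)}
Selection C ≠ 4: {(11, p, w, 25, 5), (11, p, w, 29, 18), (11, p, w, 31, 5), (11, v, p, 25, 5), (11, v, p, 29, 18), (11, v, p, 31, 5)}
π_{F, G} gives {(p, 25), (p, 29), (p, 31), (w, 25), (w, 29), (w, 31)}.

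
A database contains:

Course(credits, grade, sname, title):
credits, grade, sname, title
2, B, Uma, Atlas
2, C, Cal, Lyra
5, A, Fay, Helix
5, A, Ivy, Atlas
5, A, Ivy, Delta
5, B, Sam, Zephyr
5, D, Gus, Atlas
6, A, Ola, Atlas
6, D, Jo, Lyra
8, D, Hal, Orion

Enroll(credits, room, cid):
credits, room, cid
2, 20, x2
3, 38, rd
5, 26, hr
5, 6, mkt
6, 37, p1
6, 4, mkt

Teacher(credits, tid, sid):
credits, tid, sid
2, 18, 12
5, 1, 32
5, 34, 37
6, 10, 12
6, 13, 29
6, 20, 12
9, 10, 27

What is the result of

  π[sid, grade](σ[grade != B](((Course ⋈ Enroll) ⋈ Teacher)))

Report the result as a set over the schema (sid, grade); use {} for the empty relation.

Natural join on credits: {(2, B, Uma, Atlas, 20, x2), (2, C, Cal, Lyra, 20, x2), (5, A, Fay, Helix, 26, hr), (5, A, Fay, Helix, 6, mkt), (5, A, Ivy, Atlas, 26, hr), (5, A, Ivy, Atlas, 6, mkt), (5, A, Ivy, Delta, 26, hr), (5, A, Ivy, Delta, 6, mkt), (5, B, Sam, Zephyr, 26, hr), (5, B, Sam, Zephyr, 6, mkt), (5, D, Gus, Atlas, 26, hr), (5, D, Gus, Atlas, 6, mkt), (6, A, Ola, Atlas, 37, p1), (6, A, Ola, Atlas, 4, mkt), (6, D, Jo, Lyra, 37, p1), (6, D, Jo, Lyra, 4, mkt)}
Natural join on credits: {(2, B, Uma, Atlas, 20, x2, 18, 12), (2, C, Cal, Lyra, 20, x2, 18, 12), (5, A, Fay, Helix, 26, hr, 1, 32), (5, A, Fay, Helix, 26, hr, 34, 37), (5, A, Fay, Helix, 6, mkt, 1, 32), (5, A, Fay, Helix, 6, mkt, 34, 37), (5, A, Ivy, Atlas, 26, hr, 1, 32), (5, A, Ivy, Atlas, 26, hr, 34, 37), (5, A, Ivy, Atlas, 6, mkt, 1, 32), (5, A, Ivy, Atlas, 6, mkt, 34, 37), (5, A, Ivy, Delta, 26, hr, 1, 32), (5, A, Ivy, Delta, 26, hr, 34, 37), (5, A, Ivy, Delta, 6, mkt, 1, 32), (5, A, Ivy, Delta, 6, mkt, 34, 37), (5, B, Sam, Zephyr, 26, hr, 1, 32), (5, B, Sam, Zephyr, 26, hr, 34, 37), (5, B, Sam, Zephyr, 6, mkt, 1, 32), (5, B, Sam, Zephyr, 6, mkt, 34, 37), (5, D, Gus, Atlas, 26, hr, 1, 32), (5, D, Gus, Atlas, 26, hr, 34, 37), (5, D, Gus, Atlas, 6, mkt, 1, 32), (5, D, Gus, Atlas, 6, mkt, 34, 37), (6, A, Ola, Atlas, 37, p1, 10, 12), (6, A, Ola, Atlas, 37, p1, 13, 29), (6, A, Ola, Atlas, 37, p1, 20, 12), (6, A, Ola, Atlas, 4, mkt, 10, 12), (6, A, Ola, Atlas, 4, mkt, 13, 29), (6, A, Ola, Atlas, 4, mkt, 20, 12), (6, D, Jo, Lyra, 37, p1, 10, 12), (6, D, Jo, Lyra, 37, p1, 13, 29), (6, D, Jo, Lyra, 37, p1, 20, 12), (6, D, Jo, Lyra, 4, mkt, 10, 12), (6, D, Jo, Lyra, 4, mkt, 13, 29), (6, D, Jo, Lyra, 4, mkt, 20, 12)}
σ[grade != B]: keep tuples satisfying grade != B → {(2, C, Cal, Lyra, 20, x2, 18, 12), (5, A, Fay, Helix, 26, hr, 1, 32), (5, A, Fay, Helix, 26, hr, 34, 37), (5, A, Fay, Helix, 6, mkt, 1, 32), (5, A, Fay, Helix, 6, mkt, 34, 37), (5, A, Ivy, Atlas, 26, hr, 1, 32), (5, A, Ivy, Atlas, 26, hr, 34, 37), (5, A, Ivy, Atlas, 6, mkt, 1, 32), (5, A, Ivy, Atlas, 6, mkt, 34, 37), (5, A, Ivy, Delta, 26, hr, 1, 32), (5, A, Ivy, Delta, 26, hr, 34, 37), (5, A, Ivy, Delta, 6, mkt, 1, 32), (5, A, Ivy, Delta, 6, mkt, 34, 37), (5, D, Gus, Atlas, 26, hr, 1, 32), (5, D, Gus, Atlas, 26, hr, 34, 37), (5, D, Gus, Atlas, 6, mkt, 1, 32), (5, D, Gus, Atlas, 6, mkt, 34, 37), (6, A, Ola, Atlas, 37, p1, 10, 12), (6, A, Ola, Atlas, 37, p1, 13, 29), (6, A, Ola, Atlas, 37, p1, 20, 12), (6, A, Ola, Atlas, 4, mkt, 10, 12), (6, A, Ola, Atlas, 4, mkt, 13, 29), (6, A, Ola, Atlas, 4, mkt, 20, 12), (6, D, Jo, Lyra, 37, p1, 10, 12), (6, D, Jo, Lyra, 37, p1, 13, 29), (6, D, Jo, Lyra, 37, p1, 20, 12), (6, D, Jo, Lyra, 4, mkt, 10, 12), (6, D, Jo, Lyra, 4, mkt, 13, 29), (6, D, Jo, Lyra, 4, mkt, 20, 12)}
π[sid, grade]: project onto (sid, grade) (20 duplicate(s) eliminated) → {(12, A), (12, C), (12, D), (29, A), (29, D), (32, A), (32, D), (37, A), (37, D)}

{(12, A), (12, C), (12, D), (29, A), (29, D), (32, A), (32, D), (37, A), (37, D)}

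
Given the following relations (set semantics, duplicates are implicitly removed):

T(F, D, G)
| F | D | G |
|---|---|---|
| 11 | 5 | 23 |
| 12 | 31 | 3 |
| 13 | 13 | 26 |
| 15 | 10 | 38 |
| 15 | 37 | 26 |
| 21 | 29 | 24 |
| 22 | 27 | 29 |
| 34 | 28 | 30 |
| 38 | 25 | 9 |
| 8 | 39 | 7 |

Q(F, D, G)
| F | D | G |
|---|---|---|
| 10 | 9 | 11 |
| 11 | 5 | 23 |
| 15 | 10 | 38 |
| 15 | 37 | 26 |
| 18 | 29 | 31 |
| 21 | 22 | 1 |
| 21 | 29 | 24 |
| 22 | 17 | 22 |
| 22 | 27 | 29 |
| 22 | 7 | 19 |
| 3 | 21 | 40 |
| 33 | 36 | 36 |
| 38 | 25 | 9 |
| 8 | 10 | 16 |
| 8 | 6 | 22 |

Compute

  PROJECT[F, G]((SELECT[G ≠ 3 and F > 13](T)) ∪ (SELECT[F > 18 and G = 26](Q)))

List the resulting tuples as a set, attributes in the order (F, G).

σ[G ≠ 3 and F > 13]: keep tuples satisfying G ≠ 3 and F > 13 → {(15, 10, 38), (15, 37, 26), (21, 29, 24), (22, 27, 29), (34, 28, 30), (38, 25, 9)}
σ[F > 18 and G = 26]: keep tuples satisfying F > 18 and G = 26 → {}
Taking the union: {(15, 10, 38), (15, 37, 26), (21, 29, 24), (22, 27, 29), (34, 28, 30), (38, 25, 9)}
π[F, G]: project onto (F, G) → {(15, 26), (15, 38), (21, 24), (22, 29), (34, 30), (38, 9)}

{(15, 26), (15, 38), (21, 24), (22, 29), (34, 30), (38, 9)}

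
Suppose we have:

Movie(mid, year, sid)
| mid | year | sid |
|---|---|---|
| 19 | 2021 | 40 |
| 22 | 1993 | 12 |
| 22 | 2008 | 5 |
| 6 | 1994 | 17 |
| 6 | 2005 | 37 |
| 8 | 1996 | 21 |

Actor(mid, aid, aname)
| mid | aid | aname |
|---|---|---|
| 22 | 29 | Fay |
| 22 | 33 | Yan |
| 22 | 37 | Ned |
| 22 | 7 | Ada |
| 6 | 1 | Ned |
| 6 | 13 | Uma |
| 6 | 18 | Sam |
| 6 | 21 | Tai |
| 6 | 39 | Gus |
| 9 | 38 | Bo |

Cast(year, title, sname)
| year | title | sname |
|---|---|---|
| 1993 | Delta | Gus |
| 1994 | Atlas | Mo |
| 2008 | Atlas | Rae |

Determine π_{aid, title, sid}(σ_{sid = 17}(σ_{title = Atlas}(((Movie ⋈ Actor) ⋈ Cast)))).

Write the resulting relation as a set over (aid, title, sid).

{(1, Atlas, 17), (13, Atlas, 17), (18, Atlas, 17), (21, Atlas, 17), (39, Atlas, 17)}

Movie ⋈ Actor (natural join on mid): {(22, 1993, 12, 29, Fay), (22, 1993, 12, 33, Yan), (22, 1993, 12, 37, Ned), (22, 1993, 12, 7, Ada), (22, 2008, 5, 29, Fay), (22, 2008, 5, 33, Yan), (22, 2008, 5, 37, Ned), (22, 2008, 5, 7, Ada), (6, 1994, 17, 1, Ned), (6, 1994, 17, 13, Uma), (6, 1994, 17, 18, Sam), (6, 1994, 17, 21, Tai), (6, 1994, 17, 39, Gus), (6, 2005, 37, 1, Ned), (6, 2005, 37, 13, Uma), (6, 2005, 37, 18, Sam), (6, 2005, 37, 21, Tai), (6, 2005, 37, 39, Gus)}
(Movie ⋈ Actor) ⋈ Cast (natural join on year): {(22, 1993, 12, 29, Fay, Delta, Gus), (22, 1993, 12, 33, Yan, Delta, Gus), (22, 1993, 12, 37, Ned, Delta, Gus), (22, 1993, 12, 7, Ada, Delta, Gus), (22, 2008, 5, 29, Fay, Atlas, Rae), (22, 2008, 5, 33, Yan, Atlas, Rae), (22, 2008, 5, 37, Ned, Atlas, Rae), (22, 2008, 5, 7, Ada, Atlas, Rae), (6, 1994, 17, 1, Ned, Atlas, Mo), (6, 1994, 17, 13, Uma, Atlas, Mo), (6, 1994, 17, 18, Sam, Atlas, Mo), (6, 1994, 17, 21, Tai, Atlas, Mo), (6, 1994, 17, 39, Gus, Atlas, Mo)}
σ[title = Atlas]: keep tuples satisfying title = Atlas → {(22, 2008, 5, 29, Fay, Atlas, Rae), (22, 2008, 5, 33, Yan, Atlas, Rae), (22, 2008, 5, 37, Ned, Atlas, Rae), (22, 2008, 5, 7, Ada, Atlas, Rae), (6, 1994, 17, 1, Ned, Atlas, Mo), (6, 1994, 17, 13, Uma, Atlas, Mo), (6, 1994, 17, 18, Sam, Atlas, Mo), (6, 1994, 17, 21, Tai, Atlas, Mo), (6, 1994, 17, 39, Gus, Atlas, Mo)}
σ[sid = 17]: keep tuples satisfying sid = 17 → {(6, 1994, 17, 1, Ned, Atlas, Mo), (6, 1994, 17, 13, Uma, Atlas, Mo), (6, 1994, 17, 18, Sam, Atlas, Mo), (6, 1994, 17, 21, Tai, Atlas, Mo), (6, 1994, 17, 39, Gus, Atlas, Mo)}
π_{aid, title, sid} gives {(1, Atlas, 17), (13, Atlas, 17), (18, Atlas, 17), (21, Atlas, 17), (39, Atlas, 17)}.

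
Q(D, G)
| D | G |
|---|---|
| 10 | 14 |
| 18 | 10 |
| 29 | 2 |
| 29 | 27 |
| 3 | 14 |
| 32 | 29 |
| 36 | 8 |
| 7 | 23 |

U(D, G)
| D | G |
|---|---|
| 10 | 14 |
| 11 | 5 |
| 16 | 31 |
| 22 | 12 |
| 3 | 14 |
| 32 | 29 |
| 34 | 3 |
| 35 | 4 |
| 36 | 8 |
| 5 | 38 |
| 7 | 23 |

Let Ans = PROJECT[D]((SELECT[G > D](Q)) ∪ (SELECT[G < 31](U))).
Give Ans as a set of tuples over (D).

{10, 11, 22, 3, 32, 34, 35, 36, 7}

Selection G > D: {(10, 14), (3, 14), (7, 23)}
Selection G < 31: {(10, 14), (11, 5), (22, 12), (3, 14), (32, 29), (34, 3), (35, 4), (36, 8), (7, 23)}
Union: {(10, 14), (3, 14), (7, 23)} with {(10, 14), (11, 5), (22, 12), (3, 14), (32, 29), (34, 3), (35, 4), (36, 8), (7, 23)} → {(10, 14), (11, 5), (22, 12), (3, 14), (32, 29), (34, 3), (35, 4), (36, 8), (7, 23)}
Projecting to D: {10, 11, 22, 3, 32, 34, 35, 36, 7}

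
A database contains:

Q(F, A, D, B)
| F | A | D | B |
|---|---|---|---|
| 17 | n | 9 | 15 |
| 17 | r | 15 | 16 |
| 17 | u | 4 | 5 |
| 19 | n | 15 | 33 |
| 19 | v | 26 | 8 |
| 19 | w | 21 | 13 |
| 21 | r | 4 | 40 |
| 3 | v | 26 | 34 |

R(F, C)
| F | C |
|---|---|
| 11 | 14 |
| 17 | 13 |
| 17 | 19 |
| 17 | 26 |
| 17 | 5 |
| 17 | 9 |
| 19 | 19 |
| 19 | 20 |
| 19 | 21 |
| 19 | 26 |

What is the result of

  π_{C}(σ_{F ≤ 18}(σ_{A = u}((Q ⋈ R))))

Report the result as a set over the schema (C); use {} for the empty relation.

Natural join on F: {(17, n, 9, 15, 13), (17, n, 9, 15, 19), (17, n, 9, 15, 26), (17, n, 9, 15, 5), (17, n, 9, 15, 9), (17, r, 15, 16, 13), (17, r, 15, 16, 19), (17, r, 15, 16, 26), (17, r, 15, 16, 5), (17, r, 15, 16, 9), (17, u, 4, 5, 13), (17, u, 4, 5, 19), (17, u, 4, 5, 26), (17, u, 4, 5, 5), (17, u, 4, 5, 9), (19, n, 15, 33, 19), (19, n, 15, 33, 20), (19, n, 15, 33, 21), (19, n, 15, 33, 26), (19, v, 26, 8, 19), (19, v, 26, 8, 20), (19, v, 26, 8, 21), (19, v, 26, 8, 26), (19, w, 21, 13, 19), (19, w, 21, 13, 20), (19, w, 21, 13, 21), (19, w, 21, 13, 26)}
Apply σ_{A = u}; surviving tuples: {(17, u, 4, 5, 13), (17, u, 4, 5, 19), (17, u, 4, 5, 26), (17, u, 4, 5, 5), (17, u, 4, 5, 9)}
Apply σ_{F ≤ 18}; surviving tuples: {(17, u, 4, 5, 13), (17, u, 4, 5, 19), (17, u, 4, 5, 26), (17, u, 4, 5, 5), (17, u, 4, 5, 9)}
Projecting to C: {13, 19, 26, 5, 9}

{13, 19, 26, 5, 9}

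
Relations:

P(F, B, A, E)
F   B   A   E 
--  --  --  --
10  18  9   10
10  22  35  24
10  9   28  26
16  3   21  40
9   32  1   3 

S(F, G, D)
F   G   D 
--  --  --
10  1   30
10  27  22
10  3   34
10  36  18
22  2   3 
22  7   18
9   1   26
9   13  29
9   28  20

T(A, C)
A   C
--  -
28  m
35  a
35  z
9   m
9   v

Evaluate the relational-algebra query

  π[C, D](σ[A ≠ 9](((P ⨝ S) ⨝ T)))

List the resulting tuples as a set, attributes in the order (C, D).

Natural join on F: {(10, 18, 9, 10, 1, 30), (10, 18, 9, 10, 27, 22), (10, 18, 9, 10, 3, 34), (10, 18, 9, 10, 36, 18), (10, 22, 35, 24, 1, 30), (10, 22, 35, 24, 27, 22), (10, 22, 35, 24, 3, 34), (10, 22, 35, 24, 36, 18), (10, 9, 28, 26, 1, 30), (10, 9, 28, 26, 27, 22), (10, 9, 28, 26, 3, 34), (10, 9, 28, 26, 36, 18), (9, 32, 1, 3, 1, 26), (9, 32, 1, 3, 13, 29), (9, 32, 1, 3, 28, 20)}
Natural join on A: {(10, 18, 9, 10, 1, 30, m), (10, 18, 9, 10, 1, 30, v), (10, 18, 9, 10, 27, 22, m), (10, 18, 9, 10, 27, 22, v), (10, 18, 9, 10, 3, 34, m), (10, 18, 9, 10, 3, 34, v), (10, 18, 9, 10, 36, 18, m), (10, 18, 9, 10, 36, 18, v), (10, 22, 35, 24, 1, 30, a), (10, 22, 35, 24, 1, 30, z), (10, 22, 35, 24, 27, 22, a), (10, 22, 35, 24, 27, 22, z), (10, 22, 35, 24, 3, 34, a), (10, 22, 35, 24, 3, 34, z), (10, 22, 35, 24, 36, 18, a), (10, 22, 35, 24, 36, 18, z), (10, 9, 28, 26, 1, 30, m), (10, 9, 28, 26, 27, 22, m), (10, 9, 28, 26, 3, 34, m), (10, 9, 28, 26, 36, 18, m)}
Apply σ_{A ≠ 9}; surviving tuples: {(10, 22, 35, 24, 1, 30, a), (10, 22, 35, 24, 1, 30, z), (10, 22, 35, 24, 27, 22, a), (10, 22, 35, 24, 27, 22, z), (10, 22, 35, 24, 3, 34, a), (10, 22, 35, 24, 3, 34, z), (10, 22, 35, 24, 36, 18, a), (10, 22, 35, 24, 36, 18, z), (10, 9, 28, 26, 1, 30, m), (10, 9, 28, 26, 27, 22, m), (10, 9, 28, 26, 3, 34, m), (10, 9, 28, 26, 36, 18, m)}
π_{C, D} gives {(a, 18), (a, 22), (a, 30), (a, 34), (m, 18), (m, 22), (m, 30), (m, 34), (z, 18), (z, 22), (z, 30), (z, 34)}.

{(a, 18), (a, 22), (a, 30), (a, 34), (m, 18), (m, 22), (m, 30), (m, 34), (z, 18), (z, 22), (z, 30), (z, 34)}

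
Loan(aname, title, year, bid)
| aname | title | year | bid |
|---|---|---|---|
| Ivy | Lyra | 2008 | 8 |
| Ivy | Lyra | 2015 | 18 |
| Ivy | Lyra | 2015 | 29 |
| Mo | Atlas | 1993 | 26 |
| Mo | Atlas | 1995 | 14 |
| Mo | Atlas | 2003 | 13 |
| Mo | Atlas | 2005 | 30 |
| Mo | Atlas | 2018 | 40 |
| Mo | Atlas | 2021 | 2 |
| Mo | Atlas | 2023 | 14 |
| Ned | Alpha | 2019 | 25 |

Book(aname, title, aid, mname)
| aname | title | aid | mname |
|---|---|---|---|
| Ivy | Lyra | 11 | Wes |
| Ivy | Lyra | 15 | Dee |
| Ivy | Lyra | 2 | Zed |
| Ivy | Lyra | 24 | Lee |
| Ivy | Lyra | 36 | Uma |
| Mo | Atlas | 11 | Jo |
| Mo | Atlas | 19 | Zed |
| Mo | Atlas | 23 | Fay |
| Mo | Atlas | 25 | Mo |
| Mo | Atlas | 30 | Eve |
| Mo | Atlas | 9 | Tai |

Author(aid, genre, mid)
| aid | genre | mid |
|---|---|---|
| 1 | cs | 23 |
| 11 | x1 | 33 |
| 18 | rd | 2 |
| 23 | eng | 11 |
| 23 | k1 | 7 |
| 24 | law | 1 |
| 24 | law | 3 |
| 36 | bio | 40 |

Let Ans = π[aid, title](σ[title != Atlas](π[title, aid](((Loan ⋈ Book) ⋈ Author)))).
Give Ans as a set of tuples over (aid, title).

{(11, Lyra), (24, Lyra), (36, Lyra)}

Natural join on aname, title: {(Ivy, Lyra, 2008, 8, 11, Wes), (Ivy, Lyra, 2008, 8, 15, Dee), (Ivy, Lyra, 2008, 8, 2, Zed), (Ivy, Lyra, 2008, 8, 24, Lee), (Ivy, Lyra, 2008, 8, 36, Uma), (Ivy, Lyra, 2015, 18, 11, Wes), (Ivy, Lyra, 2015, 18, 15, Dee), (Ivy, Lyra, 2015, 18, 2, Zed), (Ivy, Lyra, 2015, 18, 24, Lee), (Ivy, Lyra, 2015, 18, 36, Uma), (Ivy, Lyra, 2015, 29, 11, Wes), (Ivy, Lyra, 2015, 29, 15, Dee), (Ivy, Lyra, 2015, 29, 2, Zed), (Ivy, Lyra, 2015, 29, 24, Lee), (Ivy, Lyra, 2015, 29, 36, Uma), (Mo, Atlas, 1993, 26, 11, Jo), (Mo, Atlas, 1993, 26, 19, Zed), (Mo, Atlas, 1993, 26, 23, Fay), (Mo, Atlas, 1993, 26, 25, Mo), (Mo, Atlas, 1993, 26, 30, Eve), (Mo, Atlas, 1993, 26, 9, Tai), (Mo, Atlas, 1995, 14, 11, Jo), (Mo, Atlas, 1995, 14, 19, Zed), (Mo, Atlas, 1995, 14, 23, Fay), (Mo, Atlas, 1995, 14, 25, Mo), (Mo, Atlas, 1995, 14, 30, Eve), (Mo, Atlas, 1995, 14, 9, Tai), (Mo, Atlas, 2003, 13, 11, Jo), (Mo, Atlas, 2003, 13, 19, Zed), (Mo, Atlas, 2003, 13, 23, Fay), (Mo, Atlas, 2003, 13, 25, Mo), (Mo, Atlas, 2003, 13, 30, Eve), (Mo, Atlas, 2003, 13, 9, Tai), (Mo, Atlas, 2005, 30, 11, Jo), (Mo, Atlas, 2005, 30, 19, Zed), (Mo, Atlas, 2005, 30, 23, Fay), (Mo, Atlas, 2005, 30, 25, Mo), (Mo, Atlas, 2005, 30, 30, Eve), (Mo, Atlas, 2005, 30, 9, Tai), (Mo, Atlas, 2018, 40, 11, Jo), (Mo, Atlas, 2018, 40, 19, Zed), (Mo, Atlas, 2018, 40, 23, Fay), (Mo, Atlas, 2018, 40, 25, Mo), (Mo, Atlas, 2018, 40, 30, Eve), (Mo, Atlas, 2018, 40, 9, Tai), (Mo, Atlas, 2021, 2, 11, Jo), (Mo, Atlas, 2021, 2, 19, Zed), (Mo, Atlas, 2021, 2, 23, Fay), (Mo, Atlas, 2021, 2, 25, Mo), (Mo, Atlas, 2021, 2, 30, Eve), (Mo, Atlas, 2021, 2, 9, Tai), (Mo, Atlas, 2023, 14, 11, Jo), (Mo, Atlas, 2023, 14, 19, Zed), (Mo, Atlas, 2023, 14, 23, Fay), (Mo, Atlas, 2023, 14, 25, Mo), (Mo, Atlas, 2023, 14, 30, Eve), (Mo, Atlas, 2023, 14, 9, Tai)}
Natural join on aid: {(Ivy, Lyra, 2008, 8, 11, Wes, x1, 33), (Ivy, Lyra, 2008, 8, 24, Lee, law, 1), (Ivy, Lyra, 2008, 8, 24, Lee, law, 3), (Ivy, Lyra, 2008, 8, 36, Uma, bio, 40), (Ivy, Lyra, 2015, 18, 11, Wes, x1, 33), (Ivy, Lyra, 2015, 18, 24, Lee, law, 1), (Ivy, Lyra, 2015, 18, 24, Lee, law, 3), (Ivy, Lyra, 2015, 18, 36, Uma, bio, 40), (Ivy, Lyra, 2015, 29, 11, Wes, x1, 33), (Ivy, Lyra, 2015, 29, 24, Lee, law, 1), (Ivy, Lyra, 2015, 29, 24, Lee, law, 3), (Ivy, Lyra, 2015, 29, 36, Uma, bio, 40), (Mo, Atlas, 1993, 26, 11, Jo, x1, 33), (Mo, Atlas, 1993, 26, 23, Fay, eng, 11), (Mo, Atlas, 1993, 26, 23, Fay, k1, 7), (Mo, Atlas, 1995, 14, 11, Jo, x1, 33), (Mo, Atlas, 1995, 14, 23, Fay, eng, 11), (Mo, Atlas, 1995, 14, 23, Fay, k1, 7), (Mo, Atlas, 2003, 13, 11, Jo, x1, 33), (Mo, Atlas, 2003, 13, 23, Fay, eng, 11), (Mo, Atlas, 2003, 13, 23, Fay, k1, 7), (Mo, Atlas, 2005, 30, 11, Jo, x1, 33), (Mo, Atlas, 2005, 30, 23, Fay, eng, 11), (Mo, Atlas, 2005, 30, 23, Fay, k1, 7), (Mo, Atlas, 2018, 40, 11, Jo, x1, 33), (Mo, Atlas, 2018, 40, 23, Fay, eng, 11), (Mo, Atlas, 2018, 40, 23, Fay, k1, 7), (Mo, Atlas, 2021, 2, 11, Jo, x1, 33), (Mo, Atlas, 2021, 2, 23, Fay, eng, 11), (Mo, Atlas, 2021, 2, 23, Fay, k1, 7), (Mo, Atlas, 2023, 14, 11, Jo, x1, 33), (Mo, Atlas, 2023, 14, 23, Fay, eng, 11), (Mo, Atlas, 2023, 14, 23, Fay, k1, 7)}
π[title, aid]: project onto (title, aid) (28 duplicate(s) eliminated) → {(Atlas, 11), (Atlas, 23), (Lyra, 11), (Lyra, 24), (Lyra, 36)}
Selection title != Atlas: {(Lyra, 11), (Lyra, 24), (Lyra, 36)}
π[aid, title]: project onto (aid, title) → {(11, Lyra), (24, Lyra), (36, Lyra)}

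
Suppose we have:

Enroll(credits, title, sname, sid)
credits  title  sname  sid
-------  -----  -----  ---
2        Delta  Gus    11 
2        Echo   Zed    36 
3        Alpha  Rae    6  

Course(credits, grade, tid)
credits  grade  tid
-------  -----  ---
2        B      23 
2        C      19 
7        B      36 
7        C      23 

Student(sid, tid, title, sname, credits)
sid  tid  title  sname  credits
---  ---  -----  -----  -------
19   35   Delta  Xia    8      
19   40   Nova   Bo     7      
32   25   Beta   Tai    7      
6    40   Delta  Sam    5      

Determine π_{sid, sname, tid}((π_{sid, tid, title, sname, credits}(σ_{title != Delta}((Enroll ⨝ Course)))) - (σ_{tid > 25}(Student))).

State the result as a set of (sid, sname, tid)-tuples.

Natural join on credits: {(2, Delta, Gus, 11, B, 23), (2, Delta, Gus, 11, C, 19), (2, Echo, Zed, 36, B, 23), (2, Echo, Zed, 36, C, 19)}
Selection title != Delta: {(2, Echo, Zed, 36, B, 23), (2, Echo, Zed, 36, C, 19)}
π_{sid, tid, title, sname, credits} gives {(36, 19, Echo, Zed, 2), (36, 23, Echo, Zed, 2)}.
Selection tid > 25: {(19, 35, Delta, Xia, 8), (19, 40, Nova, Bo, 7), (6, 40, Delta, Sam, 5)}
Difference: {(36, 19, Echo, Zed, 2), (36, 23, Echo, Zed, 2)} with {(19, 35, Delta, Xia, 8), (19, 40, Nova, Bo, 7), (6, 40, Delta, Sam, 5)} → {(36, 19, Echo, Zed, 2), (36, 23, Echo, Zed, 2)}
π_{sid, sname, tid} gives {(36, Zed, 19), (36, Zed, 23)}.

{(36, Zed, 19), (36, Zed, 23)}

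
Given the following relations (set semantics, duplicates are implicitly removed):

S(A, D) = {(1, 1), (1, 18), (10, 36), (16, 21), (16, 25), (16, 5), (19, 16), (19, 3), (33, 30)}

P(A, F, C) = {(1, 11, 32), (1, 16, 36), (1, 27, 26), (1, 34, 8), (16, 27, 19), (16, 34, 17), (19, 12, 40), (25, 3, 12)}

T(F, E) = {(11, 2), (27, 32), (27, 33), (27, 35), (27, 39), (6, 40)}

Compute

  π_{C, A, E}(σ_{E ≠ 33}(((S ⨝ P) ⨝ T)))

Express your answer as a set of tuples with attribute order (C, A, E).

{(19, 16, 32), (19, 16, 35), (19, 16, 39), (26, 1, 32), (26, 1, 35), (26, 1, 39), (32, 1, 2)}

S ⋈ P (natural join on A): {(1, 1, 11, 32), (1, 1, 16, 36), (1, 1, 27, 26), (1, 1, 34, 8), (1, 18, 11, 32), (1, 18, 16, 36), (1, 18, 27, 26), (1, 18, 34, 8), (16, 21, 27, 19), (16, 21, 34, 17), (16, 25, 27, 19), (16, 25, 34, 17), (16, 5, 27, 19), (16, 5, 34, 17), (19, 16, 12, 40), (19, 3, 12, 40)}
(S ⨝ P) ⋈ T (natural join on F): {(1, 1, 11, 32, 2), (1, 1, 27, 26, 32), (1, 1, 27, 26, 33), (1, 1, 27, 26, 35), (1, 1, 27, 26, 39), (1, 18, 11, 32, 2), (1, 18, 27, 26, 32), (1, 18, 27, 26, 33), (1, 18, 27, 26, 35), (1, 18, 27, 26, 39), (16, 21, 27, 19, 32), (16, 21, 27, 19, 33), (16, 21, 27, 19, 35), (16, 21, 27, 19, 39), (16, 25, 27, 19, 32), (16, 25, 27, 19, 33), (16, 25, 27, 19, 35), (16, 25, 27, 19, 39), (16, 5, 27, 19, 32), (16, 5, 27, 19, 33), (16, 5, 27, 19, 35), (16, 5, 27, 19, 39)}
σ[E ≠ 33]: keep tuples satisfying E ≠ 33 → {(1, 1, 11, 32, 2), (1, 1, 27, 26, 32), (1, 1, 27, 26, 35), (1, 1, 27, 26, 39), (1, 18, 11, 32, 2), (1, 18, 27, 26, 32), (1, 18, 27, 26, 35), (1, 18, 27, 26, 39), (16, 21, 27, 19, 32), (16, 21, 27, 19, 35), (16, 21, 27, 19, 39), (16, 25, 27, 19, 32), (16, 25, 27, 19, 35), (16, 25, 27, 19, 39), (16, 5, 27, 19, 32), (16, 5, 27, 19, 35), (16, 5, 27, 19, 39)}
π_{C, A, E} gives {(19, 16, 32), (19, 16, 35), (19, 16, 39), (26, 1, 32), (26, 1, 35), (26, 1, 39), (32, 1, 2)} (10 duplicate(s) eliminated).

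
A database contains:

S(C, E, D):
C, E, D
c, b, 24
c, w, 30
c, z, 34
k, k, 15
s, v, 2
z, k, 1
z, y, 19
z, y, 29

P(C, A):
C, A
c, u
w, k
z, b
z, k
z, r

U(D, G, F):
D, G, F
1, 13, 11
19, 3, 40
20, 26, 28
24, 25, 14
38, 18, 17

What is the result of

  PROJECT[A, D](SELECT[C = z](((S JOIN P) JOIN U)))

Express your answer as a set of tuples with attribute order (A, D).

Natural join on C: {(c, b, 24, u), (c, w, 30, u), (c, z, 34, u), (z, k, 1, b), (z, k, 1, k), (z, k, 1, r), (z, y, 19, b), (z, y, 19, k), (z, y, 19, r), (z, y, 29, b), (z, y, 29, k), (z, y, 29, r)}
Natural join on D: {(c, b, 24, u, 25, 14), (z, k, 1, b, 13, 11), (z, k, 1, k, 13, 11), (z, k, 1, r, 13, 11), (z, y, 19, b, 3, 40), (z, y, 19, k, 3, 40), (z, y, 19, r, 3, 40)}
Selection C = z: {(z, k, 1, b, 13, 11), (z, k, 1, k, 13, 11), (z, k, 1, r, 13, 11), (z, y, 19, b, 3, 40), (z, y, 19, k, 3, 40), (z, y, 19, r, 3, 40)}
Keep only column(s) A, D: {(b, 1), (b, 19), (k, 1), (k, 19), (r, 1), (r, 19)}

{(b, 1), (b, 19), (k, 1), (k, 19), (r, 1), (r, 19)}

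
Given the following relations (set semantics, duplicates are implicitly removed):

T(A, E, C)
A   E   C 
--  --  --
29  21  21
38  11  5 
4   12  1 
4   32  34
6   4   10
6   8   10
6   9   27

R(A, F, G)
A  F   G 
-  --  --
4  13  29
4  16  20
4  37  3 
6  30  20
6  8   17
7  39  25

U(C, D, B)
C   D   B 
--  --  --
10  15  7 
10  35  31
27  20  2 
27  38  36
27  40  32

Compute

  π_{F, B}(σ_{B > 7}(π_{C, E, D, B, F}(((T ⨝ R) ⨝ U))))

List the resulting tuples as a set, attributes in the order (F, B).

{(30, 31), (30, 32), (30, 36), (8, 31), (8, 32), (8, 36)}

Natural join on A: {(4, 12, 1, 13, 29), (4, 12, 1, 16, 20), (4, 12, 1, 37, 3), (4, 32, 34, 13, 29), (4, 32, 34, 16, 20), (4, 32, 34, 37, 3), (6, 4, 10, 30, 20), (6, 4, 10, 8, 17), (6, 8, 10, 30, 20), (6, 8, 10, 8, 17), (6, 9, 27, 30, 20), (6, 9, 27, 8, 17)}
Natural join on C: {(6, 4, 10, 30, 20, 15, 7), (6, 4, 10, 30, 20, 35, 31), (6, 4, 10, 8, 17, 15, 7), (6, 4, 10, 8, 17, 35, 31), (6, 8, 10, 30, 20, 15, 7), (6, 8, 10, 30, 20, 35, 31), (6, 8, 10, 8, 17, 15, 7), (6, 8, 10, 8, 17, 35, 31), (6, 9, 27, 30, 20, 20, 2), (6, 9, 27, 30, 20, 38, 36), (6, 9, 27, 30, 20, 40, 32), (6, 9, 27, 8, 17, 20, 2), (6, 9, 27, 8, 17, 38, 36), (6, 9, 27, 8, 17, 40, 32)}
π[C, E, D, B, F]: project onto (C, E, D, B, F) → {(10, 4, 15, 7, 30), (10, 4, 15, 7, 8), (10, 4, 35, 31, 30), (10, 4, 35, 31, 8), (10, 8, 15, 7, 30), (10, 8, 15, 7, 8), (10, 8, 35, 31, 30), (10, 8, 35, 31, 8), (27, 9, 20, 2, 30), (27, 9, 20, 2, 8), (27, 9, 38, 36, 30), (27, 9, 38, 36, 8), (27, 9, 40, 32, 30), (27, 9, 40, 32, 8)}
Selection B > 7: {(10, 4, 35, 31, 30), (10, 4, 35, 31, 8), (10, 8, 35, 31, 30), (10, 8, 35, 31, 8), (27, 9, 38, 36, 30), (27, 9, 38, 36, 8), (27, 9, 40, 32, 30), (27, 9, 40, 32, 8)}
π[F, B]: project onto (F, B) (2 duplicate(s) eliminated) → {(30, 31), (30, 32), (30, 36), (8, 31), (8, 32), (8, 36)}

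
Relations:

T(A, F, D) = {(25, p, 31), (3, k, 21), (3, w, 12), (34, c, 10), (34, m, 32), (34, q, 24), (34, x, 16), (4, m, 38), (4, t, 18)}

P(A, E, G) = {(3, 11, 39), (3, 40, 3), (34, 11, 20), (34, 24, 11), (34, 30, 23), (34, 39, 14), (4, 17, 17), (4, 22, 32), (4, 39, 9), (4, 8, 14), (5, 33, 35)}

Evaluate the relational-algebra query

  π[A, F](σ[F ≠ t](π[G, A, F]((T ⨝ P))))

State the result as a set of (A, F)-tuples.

{(3, k), (3, w), (34, c), (34, m), (34, q), (34, x), (4, m)}

T ⋈ P (natural join on A): {(3, k, 21, 11, 39), (3, k, 21, 40, 3), (3, w, 12, 11, 39), (3, w, 12, 40, 3), (34, c, 10, 11, 20), (34, c, 10, 24, 11), (34, c, 10, 30, 23), (34, c, 10, 39, 14), (34, m, 32, 11, 20), (34, m, 32, 24, 11), (34, m, 32, 30, 23), (34, m, 32, 39, 14), (34, q, 24, 11, 20), (34, q, 24, 24, 11), (34, q, 24, 30, 23), (34, q, 24, 39, 14), (34, x, 16, 11, 20), (34, x, 16, 24, 11), (34, x, 16, 30, 23), (34, x, 16, 39, 14), (4, m, 38, 17, 17), (4, m, 38, 22, 32), (4, m, 38, 39, 9), (4, m, 38, 8, 14), (4, t, 18, 17, 17), (4, t, 18, 22, 32), (4, t, 18, 39, 9), (4, t, 18, 8, 14)}
π[G, A, F]: project onto (G, A, F) → {(11, 34, c), (11, 34, m), (11, 34, q), (11, 34, x), (14, 34, c), (14, 34, m), (14, 34, q), (14, 34, x), (14, 4, m), (14, 4, t), (17, 4, m), (17, 4, t), (20, 34, c), (20, 34, m), (20, 34, q), (20, 34, x), (23, 34, c), (23, 34, m), (23, 34, q), (23, 34, x), (3, 3, k), (3, 3, w), (32, 4, m), (32, 4, t), (39, 3, k), (39, 3, w), (9, 4, m), (9, 4, t)}
Apply σ_{F ≠ t}; surviving tuples: {(11, 34, c), (11, 34, m), (11, 34, q), (11, 34, x), (14, 34, c), (14, 34, m), (14, 34, q), (14, 34, x), (14, 4, m), (17, 4, m), (20, 34, c), (20, 34, m), (20, 34, q), (20, 34, x), (23, 34, c), (23, 34, m), (23, 34, q), (23, 34, x), (3, 3, k), (3, 3, w), (32, 4, m), (39, 3, k), (39, 3, w), (9, 4, m)}
π[A, F]: project onto (A, F) (17 duplicate(s) eliminated) → {(3, k), (3, w), (34, c), (34, m), (34, q), (34, x), (4, m)}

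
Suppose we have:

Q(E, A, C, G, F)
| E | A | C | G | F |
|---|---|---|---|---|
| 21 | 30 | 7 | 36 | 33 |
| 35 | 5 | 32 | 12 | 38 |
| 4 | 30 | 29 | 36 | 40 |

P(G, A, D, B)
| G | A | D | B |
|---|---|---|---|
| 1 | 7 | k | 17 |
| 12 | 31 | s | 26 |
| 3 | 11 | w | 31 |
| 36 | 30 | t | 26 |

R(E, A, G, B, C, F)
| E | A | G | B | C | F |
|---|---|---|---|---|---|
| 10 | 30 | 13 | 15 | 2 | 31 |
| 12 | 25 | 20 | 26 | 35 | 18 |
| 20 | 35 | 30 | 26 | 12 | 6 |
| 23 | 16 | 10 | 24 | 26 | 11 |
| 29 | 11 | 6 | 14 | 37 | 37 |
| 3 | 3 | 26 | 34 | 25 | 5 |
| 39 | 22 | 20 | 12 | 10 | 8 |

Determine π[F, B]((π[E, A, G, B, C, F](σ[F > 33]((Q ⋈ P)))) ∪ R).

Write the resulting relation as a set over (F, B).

{(11, 24), (18, 26), (31, 15), (37, 14), (40, 26), (5, 34), (6, 26), (8, 12)}

Q ⋈ P (natural join on A, G): {(21, 30, 7, 36, 33, t, 26), (4, 30, 29, 36, 40, t, 26)}
Filtering on F > 33 leaves {(4, 30, 29, 36, 40, t, 26)}.
π_{E, A, G, B, C, F} gives {(4, 30, 36, 26, 29, 40)}.
Union: {(4, 30, 36, 26, 29, 40)} with {(10, 30, 13, 15, 2, 31), (12, 25, 20, 26, 35, 18), (20, 35, 30, 26, 12, 6), (23, 16, 10, 24, 26, 11), (29, 11, 6, 14, 37, 37), (3, 3, 26, 34, 25, 5), (39, 22, 20, 12, 10, 8)} → {(10, 30, 13, 15, 2, 31), (12, 25, 20, 26, 35, 18), (20, 35, 30, 26, 12, 6), (23, 16, 10, 24, 26, 11), (29, 11, 6, 14, 37, 37), (3, 3, 26, 34, 25, 5), (39, 22, 20, 12, 10, 8), (4, 30, 36, 26, 29, 40)}
π_{F, B} gives {(11, 24), (18, 26), (31, 15), (37, 14), (40, 26), (5, 34), (6, 26), (8, 12)}.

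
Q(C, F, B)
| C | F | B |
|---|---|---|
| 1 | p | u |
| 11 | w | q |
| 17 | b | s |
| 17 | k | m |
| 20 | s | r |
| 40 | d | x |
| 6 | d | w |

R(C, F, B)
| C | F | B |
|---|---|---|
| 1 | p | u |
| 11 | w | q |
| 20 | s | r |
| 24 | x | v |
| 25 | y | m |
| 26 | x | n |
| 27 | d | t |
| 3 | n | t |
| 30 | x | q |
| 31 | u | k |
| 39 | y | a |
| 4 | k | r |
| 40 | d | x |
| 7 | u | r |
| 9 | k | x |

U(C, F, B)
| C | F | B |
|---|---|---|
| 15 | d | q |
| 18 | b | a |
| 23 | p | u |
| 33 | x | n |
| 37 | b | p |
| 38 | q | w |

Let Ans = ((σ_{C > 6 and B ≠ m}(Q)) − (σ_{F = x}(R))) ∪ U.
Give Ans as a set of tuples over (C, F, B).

{(11, w, q), (15, d, q), (17, b, s), (18, b, a), (20, s, r), (23, p, u), (33, x, n), (37, b, p), (38, q, w), (40, d, x)}

Selection C > 6 and B ≠ m: {(11, w, q), (17, b, s), (20, s, r), (40, d, x)}
Selection F = x: {(24, x, v), (26, x, n), (30, x, q)}
Taking the difference: {(11, w, q), (17, b, s), (20, s, r), (40, d, x)}
Taking the union: {(11, w, q), (15, d, q), (17, b, s), (18, b, a), (20, s, r), (23, p, u), (33, x, n), (37, b, p), (38, q, w), (40, d, x)}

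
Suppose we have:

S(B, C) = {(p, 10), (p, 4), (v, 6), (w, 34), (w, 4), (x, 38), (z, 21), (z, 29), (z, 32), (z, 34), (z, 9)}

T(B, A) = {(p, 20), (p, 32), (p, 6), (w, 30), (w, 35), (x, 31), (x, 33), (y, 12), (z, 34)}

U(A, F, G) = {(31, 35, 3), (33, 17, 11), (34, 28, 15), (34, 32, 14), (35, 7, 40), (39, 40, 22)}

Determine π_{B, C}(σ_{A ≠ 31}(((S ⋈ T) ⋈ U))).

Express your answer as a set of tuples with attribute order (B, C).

{(w, 34), (w, 4), (x, 38), (z, 21), (z, 29), (z, 32), (z, 34), (z, 9)}

S ⋈ T (natural join on B): {(p, 10, 20), (p, 10, 32), (p, 10, 6), (p, 4, 20), (p, 4, 32), (p, 4, 6), (w, 34, 30), (w, 34, 35), (w, 4, 30), (w, 4, 35), (x, 38, 31), (x, 38, 33), (z, 21, 34), (z, 29, 34), (z, 32, 34), (z, 34, 34), (z, 9, 34)}
(S ⋈ T) ⋈ U (natural join on A): {(w, 34, 35, 7, 40), (w, 4, 35, 7, 40), (x, 38, 31, 35, 3), (x, 38, 33, 17, 11), (z, 21, 34, 28, 15), (z, 21, 34, 32, 14), (z, 29, 34, 28, 15), (z, 29, 34, 32, 14), (z, 32, 34, 28, 15), (z, 32, 34, 32, 14), (z, 34, 34, 28, 15), (z, 34, 34, 32, 14), (z, 9, 34, 28, 15), (z, 9, 34, 32, 14)}
σ[A ≠ 31]: keep tuples satisfying A ≠ 31 → {(w, 34, 35, 7, 40), (w, 4, 35, 7, 40), (x, 38, 33, 17, 11), (z, 21, 34, 28, 15), (z, 21, 34, 32, 14), (z, 29, 34, 28, 15), (z, 29, 34, 32, 14), (z, 32, 34, 28, 15), (z, 32, 34, 32, 14), (z, 34, 34, 28, 15), (z, 34, 34, 32, 14), (z, 9, 34, 28, 15), (z, 9, 34, 32, 14)}
π[B, C]: project onto (B, C) (5 duplicate(s) eliminated) → {(w, 34), (w, 4), (x, 38), (z, 21), (z, 29), (z, 32), (z, 34), (z, 9)}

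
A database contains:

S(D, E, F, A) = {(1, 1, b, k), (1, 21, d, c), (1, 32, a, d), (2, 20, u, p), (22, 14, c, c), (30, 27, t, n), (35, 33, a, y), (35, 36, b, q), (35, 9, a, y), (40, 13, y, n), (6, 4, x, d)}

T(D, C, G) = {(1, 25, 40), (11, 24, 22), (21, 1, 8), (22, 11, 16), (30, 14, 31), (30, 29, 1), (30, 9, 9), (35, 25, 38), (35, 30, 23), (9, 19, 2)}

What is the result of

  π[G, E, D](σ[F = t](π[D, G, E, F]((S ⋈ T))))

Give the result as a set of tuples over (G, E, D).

{(1, 27, 30), (31, 27, 30), (9, 27, 30)}

S ⋈ T (natural join on D): {(1, 1, b, k, 25, 40), (1, 21, d, c, 25, 40), (1, 32, a, d, 25, 40), (22, 14, c, c, 11, 16), (30, 27, t, n, 14, 31), (30, 27, t, n, 29, 1), (30, 27, t, n, 9, 9), (35, 33, a, y, 25, 38), (35, 33, a, y, 30, 23), (35, 36, b, q, 25, 38), (35, 36, b, q, 30, 23), (35, 9, a, y, 25, 38), (35, 9, a, y, 30, 23)}
π_{D, G, E, F} gives {(1, 40, 1, b), (1, 40, 21, d), (1, 40, 32, a), (22, 16, 14, c), (30, 1, 27, t), (30, 31, 27, t), (30, 9, 27, t), (35, 23, 33, a), (35, 23, 36, b), (35, 23, 9, a), (35, 38, 33, a), (35, 38, 36, b), (35, 38, 9, a)}.
Filtering on F = t leaves {(30, 1, 27, t), (30, 31, 27, t), (30, 9, 27, t)}.
π_{G, E, D} gives {(1, 27, 30), (31, 27, 30), (9, 27, 30)}.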